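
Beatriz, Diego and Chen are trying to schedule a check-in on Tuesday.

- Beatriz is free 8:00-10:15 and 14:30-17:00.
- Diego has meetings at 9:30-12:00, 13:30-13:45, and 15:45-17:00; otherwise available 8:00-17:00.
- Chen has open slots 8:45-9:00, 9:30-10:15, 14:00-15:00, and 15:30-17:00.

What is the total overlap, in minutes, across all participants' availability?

60 minutes

Diego free within 08:00–17:00: 08:00–09:30, 12:00–13:30, 13:45–15:45.
Beatriz ∩ Diego: 08:00–09:30, 14:30–15:45.
Beatriz ∩ Diego ∩ Chen: 08:45–09:00, 14:30–15:00, 15:30–15:45.
Total common minutes: 15 + 30 + 15 = 60.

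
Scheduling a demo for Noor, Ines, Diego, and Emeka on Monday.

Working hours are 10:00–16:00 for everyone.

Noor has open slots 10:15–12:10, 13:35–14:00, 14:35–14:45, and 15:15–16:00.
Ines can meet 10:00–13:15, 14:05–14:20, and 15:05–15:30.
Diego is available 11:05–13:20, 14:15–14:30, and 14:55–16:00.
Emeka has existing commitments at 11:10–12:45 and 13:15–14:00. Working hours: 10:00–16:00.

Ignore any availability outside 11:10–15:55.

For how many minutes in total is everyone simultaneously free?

Emeka free within 10:00–16:00: 10:00–11:10, 12:45–13:15, 14:00–16:00.
Noor ∩ Ines: 10:15–12:10, 15:15–15:30.
Noor ∩ Ines ∩ Diego: 11:05–12:10, 15:15–15:30.
Noor ∩ Ines ∩ Diego ∩ Emeka: 11:05–11:10, 15:15–15:30.
Restricted to 11:10–15:55: 15:15–15:30.
Total common minutes: 15.

15 minutes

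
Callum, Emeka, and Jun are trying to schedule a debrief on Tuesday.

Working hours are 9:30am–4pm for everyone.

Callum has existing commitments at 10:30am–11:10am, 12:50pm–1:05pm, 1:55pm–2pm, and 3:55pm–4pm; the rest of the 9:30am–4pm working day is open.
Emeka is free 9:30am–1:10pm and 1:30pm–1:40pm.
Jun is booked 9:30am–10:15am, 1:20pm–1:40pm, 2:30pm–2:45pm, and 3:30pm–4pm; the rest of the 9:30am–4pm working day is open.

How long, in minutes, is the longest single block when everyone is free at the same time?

100 minutes

Callum free within 09:30–16:00: 09:30–10:30, 11:10–12:50, 13:05–13:55, 14:00–15:55.
Jun free within 09:30–16:00: 10:15–13:20, 13:40–14:30, 14:45–15:30.
Callum ∩ Emeka: 09:30–10:30, 11:10–12:50, 13:05–13:10, 13:30–13:40.
Callum ∩ Emeka ∩ Jun: 10:15–10:30, 11:10–12:50, 13:05–13:10.
Common window lengths: 15, 100, 5 min; longest is 100.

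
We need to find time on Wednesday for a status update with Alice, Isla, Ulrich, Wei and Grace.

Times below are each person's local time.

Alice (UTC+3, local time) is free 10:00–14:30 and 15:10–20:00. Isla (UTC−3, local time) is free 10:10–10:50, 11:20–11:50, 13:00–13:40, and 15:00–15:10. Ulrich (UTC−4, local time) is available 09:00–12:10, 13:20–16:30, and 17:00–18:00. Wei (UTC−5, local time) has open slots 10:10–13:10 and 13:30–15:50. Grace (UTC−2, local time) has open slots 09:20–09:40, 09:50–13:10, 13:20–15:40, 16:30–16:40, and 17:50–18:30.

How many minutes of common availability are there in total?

10 minutes

Alice → UTC: 07:00–11:30, 12:10–17:00.
Isla → UTC: 13:10–13:50, 14:20–14:50, 16:00–16:40, 18:00–18:10.
Ulrich → UTC: 13:00–16:10, 17:20–20:30, 21:00–22:00.
Wei → UTC: 15:10–18:10, 18:30–20:50.
Grace → UTC: 11:20–11:40, 11:50–15:10, 15:20–17:40, 18:30–18:40, 19:50–20:30.
Alice ∩ Isla: 13:10–13:50, 14:20–14:50, 16:00–16:40.
Alice ∩ Isla ∩ Ulrich: 13:10–13:50, 14:20–14:50, 16:00–16:10.
Alice ∩ Isla ∩ Ulrich ∩ Wei: 16:00–16:10.
Alice ∩ Isla ∩ Ulrich ∩ Wei ∩ Grace: 16:00–16:10.
Total common minutes: 10.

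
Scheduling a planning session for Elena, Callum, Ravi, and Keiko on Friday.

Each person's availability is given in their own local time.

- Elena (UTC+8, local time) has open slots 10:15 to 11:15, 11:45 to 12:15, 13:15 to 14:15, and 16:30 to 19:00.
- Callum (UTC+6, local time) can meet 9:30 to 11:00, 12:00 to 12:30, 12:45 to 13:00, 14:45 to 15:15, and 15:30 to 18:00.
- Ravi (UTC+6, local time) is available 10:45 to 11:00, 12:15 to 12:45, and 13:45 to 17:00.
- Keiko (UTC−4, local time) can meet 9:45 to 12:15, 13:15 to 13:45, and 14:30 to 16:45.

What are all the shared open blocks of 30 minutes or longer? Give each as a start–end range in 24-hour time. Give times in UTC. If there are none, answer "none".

none

Elena → UTC: 02:15–03:15, 03:45–04:15, 05:15–06:15, 08:30–11:00.
Callum → UTC: 03:30–05:00, 06:00–06:30, 06:45–07:00, 08:45–09:15, 09:30–12:00.
Ravi → UTC: 04:45–05:00, 06:15–06:45, 07:45–11:00.
Keiko → UTC: 13:45–16:15, 17:15–17:45, 18:30–20:45.
Elena ∩ Callum: 03:45–04:15, 06:00–06:15, 08:45–09:15, 09:30–11:00.
Elena ∩ Callum ∩ Ravi: 08:45–09:15, 09:30–11:00.
Elena ∩ Callum ∩ Ravi ∩ Keiko: (none).
Windows ≥ 30 min: (none).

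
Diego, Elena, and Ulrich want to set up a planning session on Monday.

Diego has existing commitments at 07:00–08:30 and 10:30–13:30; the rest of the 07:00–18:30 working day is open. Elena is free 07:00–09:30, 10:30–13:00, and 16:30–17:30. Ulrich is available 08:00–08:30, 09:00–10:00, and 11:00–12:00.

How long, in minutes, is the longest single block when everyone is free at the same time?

30 minutes

Diego free within 07:00–18:30: 08:30–10:30, 13:30–18:30.
Diego ∩ Elena: 08:30–09:30, 16:30–17:30.
Diego ∩ Elena ∩ Ulrich: 09:00–09:30.
Single common window of 30 minutes.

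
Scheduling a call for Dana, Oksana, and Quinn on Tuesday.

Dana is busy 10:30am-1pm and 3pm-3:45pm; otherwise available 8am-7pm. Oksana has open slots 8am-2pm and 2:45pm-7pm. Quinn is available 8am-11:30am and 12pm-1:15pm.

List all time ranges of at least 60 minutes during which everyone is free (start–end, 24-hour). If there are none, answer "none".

08:00–10:30

Dana free within 08:00–19:00: 08:00–10:30, 13:00–15:00, 15:45–19:00.
Dana ∩ Oksana: 08:00–10:30, 13:00–14:00, 14:45–15:00, 15:45–19:00.
Dana ∩ Oksana ∩ Quinn: 08:00–10:30, 13:00–13:15.
Windows ≥ 60 min: 08:00–10:30.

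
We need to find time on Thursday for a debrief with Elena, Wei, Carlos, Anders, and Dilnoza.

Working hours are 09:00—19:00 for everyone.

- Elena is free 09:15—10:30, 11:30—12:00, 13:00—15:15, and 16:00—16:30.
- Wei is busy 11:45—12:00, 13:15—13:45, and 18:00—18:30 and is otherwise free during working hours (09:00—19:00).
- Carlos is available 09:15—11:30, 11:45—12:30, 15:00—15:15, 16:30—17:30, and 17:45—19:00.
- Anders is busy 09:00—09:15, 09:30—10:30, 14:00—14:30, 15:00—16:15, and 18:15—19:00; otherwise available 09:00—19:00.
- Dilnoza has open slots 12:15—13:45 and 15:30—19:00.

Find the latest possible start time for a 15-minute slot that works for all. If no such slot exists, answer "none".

Wei free within 09:00–19:00: 09:00–11:45, 12:00–13:15, 13:45–18:00, 18:30–19:00.
Anders free within 09:00–19:00: 09:15–09:30, 10:30–14:00, 14:30–15:00, 16:15–18:15.
Elena ∩ Wei: 09:15–10:30, 11:30–11:45, 13:00–13:15, 13:45–15:15, 16:00–16:30.
Elena ∩ Wei ∩ Carlos: 09:15–10:30, 15:00–15:15.
Elena ∩ Wei ∩ Carlos ∩ Anders: 09:15–09:30.
Elena ∩ Wei ∩ Carlos ∩ Anders ∩ Dilnoza: (none).
Windows ≥ 15 min: (none).

none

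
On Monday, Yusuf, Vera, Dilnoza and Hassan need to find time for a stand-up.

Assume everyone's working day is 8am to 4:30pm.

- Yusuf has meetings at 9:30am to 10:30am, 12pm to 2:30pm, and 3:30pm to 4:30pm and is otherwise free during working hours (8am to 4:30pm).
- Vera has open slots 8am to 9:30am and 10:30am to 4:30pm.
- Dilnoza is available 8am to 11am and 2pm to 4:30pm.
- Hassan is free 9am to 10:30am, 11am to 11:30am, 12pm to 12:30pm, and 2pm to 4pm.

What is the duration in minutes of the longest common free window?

Yusuf free within 08:00–16:30: 08:00–09:30, 10:30–12:00, 14:30–15:30.
Yusuf ∩ Vera: 08:00–09:30, 10:30–12:00, 14:30–15:30.
Yusuf ∩ Vera ∩ Dilnoza: 08:00–09:30, 10:30–11:00, 14:30–15:30.
Yusuf ∩ Vera ∩ Dilnoza ∩ Hassan: 09:00–09:30, 14:30–15:30.
Common window lengths: 30, 60 min; longest is 60.

60 minutes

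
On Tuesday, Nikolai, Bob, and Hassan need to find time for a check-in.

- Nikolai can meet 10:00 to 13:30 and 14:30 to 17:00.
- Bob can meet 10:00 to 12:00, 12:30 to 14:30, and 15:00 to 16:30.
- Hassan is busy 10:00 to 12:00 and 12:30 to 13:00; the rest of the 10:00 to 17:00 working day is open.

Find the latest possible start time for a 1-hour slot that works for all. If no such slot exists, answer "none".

15:30

Hassan free within 10:00–17:00: 12:00–12:30, 13:00–17:00.
Nikolai ∩ Bob: 10:00–12:00, 12:30–13:30, 15:00–16:30.
Nikolai ∩ Bob ∩ Hassan: 13:00–13:30, 15:00–16:30.
Windows ≥ 60 min: 15:00–16:30.
Latest start in the last window 15:00–16:30 is 16:30 − 60 min = 15:30.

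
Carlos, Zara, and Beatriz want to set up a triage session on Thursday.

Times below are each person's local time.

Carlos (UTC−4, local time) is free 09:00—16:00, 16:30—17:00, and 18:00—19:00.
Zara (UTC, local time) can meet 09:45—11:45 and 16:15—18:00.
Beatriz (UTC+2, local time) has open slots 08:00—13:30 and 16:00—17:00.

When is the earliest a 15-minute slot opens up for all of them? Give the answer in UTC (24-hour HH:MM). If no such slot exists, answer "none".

none

Carlos → UTC: 13:00–20:00, 20:30–21:00, 22:00–23:00.
Zara → UTC: 09:45–11:45, 16:15–18:00.
Beatriz → UTC: 06:00–11:30, 14:00–15:00.
Carlos ∩ Zara: 16:15–18:00.
Carlos ∩ Zara ∩ Beatriz: (none).
Windows ≥ 15 min: (none).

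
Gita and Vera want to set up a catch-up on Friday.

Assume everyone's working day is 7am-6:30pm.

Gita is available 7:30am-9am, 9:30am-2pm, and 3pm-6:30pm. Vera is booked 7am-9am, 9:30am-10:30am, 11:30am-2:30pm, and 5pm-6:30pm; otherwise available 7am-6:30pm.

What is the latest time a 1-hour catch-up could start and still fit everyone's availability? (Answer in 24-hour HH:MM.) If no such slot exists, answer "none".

Vera free within 07:00–18:30: 09:00–09:30, 10:30–11:30, 14:30–17:00.
Gita ∩ Vera: 10:30–11:30, 15:00–17:00.
Windows ≥ 60 min: 10:30–11:30, 15:00–17:00.
Latest start in the last window 15:00–17:00 is 17:00 − 60 min = 16:00.

16:00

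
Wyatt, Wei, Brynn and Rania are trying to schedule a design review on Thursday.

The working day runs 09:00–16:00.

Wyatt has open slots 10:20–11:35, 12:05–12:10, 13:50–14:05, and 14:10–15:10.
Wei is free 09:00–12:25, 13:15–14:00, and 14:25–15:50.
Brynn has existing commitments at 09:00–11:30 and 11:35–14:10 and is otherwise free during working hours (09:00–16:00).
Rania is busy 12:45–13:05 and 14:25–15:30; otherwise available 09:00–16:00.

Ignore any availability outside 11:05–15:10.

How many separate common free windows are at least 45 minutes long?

0

Brynn free within 09:00–16:00: 11:30–11:35, 14:10–16:00.
Rania free within 09:00–16:00: 09:00–12:45, 13:05–14:25, 15:30–16:00.
Wyatt ∩ Wei: 10:20–11:35, 12:05–12:10, 13:50–14:00, 14:25–15:10.
Wyatt ∩ Wei ∩ Brynn: 11:30–11:35, 14:25–15:10.
Wyatt ∩ Wei ∩ Brynn ∩ Rania: 11:30–11:35.
Restricted to 11:05–15:10: 11:30–11:35.
Windows ≥ 45 min: (none).
That's 0 windows.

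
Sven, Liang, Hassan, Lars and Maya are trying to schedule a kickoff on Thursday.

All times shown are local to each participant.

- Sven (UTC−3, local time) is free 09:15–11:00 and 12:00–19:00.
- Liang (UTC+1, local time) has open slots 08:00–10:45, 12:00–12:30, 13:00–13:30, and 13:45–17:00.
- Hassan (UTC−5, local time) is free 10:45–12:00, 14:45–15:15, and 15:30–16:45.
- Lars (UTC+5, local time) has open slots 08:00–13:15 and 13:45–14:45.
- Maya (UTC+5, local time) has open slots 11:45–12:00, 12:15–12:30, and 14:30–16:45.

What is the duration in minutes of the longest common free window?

0 minutes

Sven → UTC: 12:15–14:00, 15:00–22:00.
Liang → UTC: 07:00–09:45, 11:00–11:30, 12:00–12:30, 12:45–16:00.
Hassan → UTC: 15:45–17:00, 19:45–20:15, 20:30–21:45.
Lars → UTC: 03:00–08:15, 08:45–09:45.
Maya → UTC: 06:45–07:00, 07:15–07:30, 09:30–11:45.
Sven ∩ Liang: 12:15–12:30, 12:45–14:00, 15:00–16:00.
Sven ∩ Liang ∩ Hassan: 15:45–16:00.
Sven ∩ Liang ∩ Hassan ∩ Lars: (none).
Sven ∩ Liang ∩ Hassan ∩ Lars ∩ Maya: (none).
No common window.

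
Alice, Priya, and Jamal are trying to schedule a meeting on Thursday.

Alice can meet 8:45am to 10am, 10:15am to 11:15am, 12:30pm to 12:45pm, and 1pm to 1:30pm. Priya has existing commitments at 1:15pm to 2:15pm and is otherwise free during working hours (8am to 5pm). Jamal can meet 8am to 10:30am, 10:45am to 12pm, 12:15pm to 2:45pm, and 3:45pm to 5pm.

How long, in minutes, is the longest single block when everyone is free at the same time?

Priya free within 08:00–17:00: 08:00–13:15, 14:15–17:00.
Alice ∩ Priya: 08:45–10:00, 10:15–11:15, 12:30–12:45, 13:00–13:15.
Alice ∩ Priya ∩ Jamal: 08:45–10:00, 10:15–10:30, 10:45–11:15, 12:30–12:45, 13:00–13:15.
Common window lengths: 75, 15, 30, 15, 15 min; longest is 75.

75 minutes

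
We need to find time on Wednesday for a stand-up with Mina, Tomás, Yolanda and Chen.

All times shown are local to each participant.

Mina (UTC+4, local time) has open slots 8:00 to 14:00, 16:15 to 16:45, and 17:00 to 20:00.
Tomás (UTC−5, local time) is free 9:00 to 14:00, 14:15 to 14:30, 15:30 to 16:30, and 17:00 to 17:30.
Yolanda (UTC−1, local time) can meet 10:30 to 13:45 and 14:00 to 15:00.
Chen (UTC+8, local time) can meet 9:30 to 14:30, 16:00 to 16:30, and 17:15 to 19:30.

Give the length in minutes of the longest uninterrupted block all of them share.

Mina → UTC: 04:00–10:00, 12:15–12:45, 13:00–16:00.
Tomás → UTC: 14:00–19:00, 19:15–19:30, 20:30–21:30, 22:00–22:30.
Yolanda → UTC: 11:30–14:45, 15:00–16:00.
Chen → UTC: 01:30–06:30, 08:00–08:30, 09:15–11:30.
Mina ∩ Tomás: 14:00–16:00.
Mina ∩ Tomás ∩ Yolanda: 14:00–14:45, 15:00–16:00.
Mina ∩ Tomás ∩ Yolanda ∩ Chen: (none).
No common window.

0 minutes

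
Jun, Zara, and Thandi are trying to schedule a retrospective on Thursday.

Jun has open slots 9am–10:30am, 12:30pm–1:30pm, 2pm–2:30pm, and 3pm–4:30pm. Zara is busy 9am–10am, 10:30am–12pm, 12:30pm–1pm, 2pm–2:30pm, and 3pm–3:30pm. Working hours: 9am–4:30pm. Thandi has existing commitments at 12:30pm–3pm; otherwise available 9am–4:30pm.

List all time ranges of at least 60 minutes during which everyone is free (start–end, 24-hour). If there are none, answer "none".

Zara free within 09:00–16:30: 10:00–10:30, 12:00–12:30, 13:00–14:00, 14:30–15:00, 15:30–16:30.
Thandi free within 09:00–16:30: 09:00–12:30, 15:00–16:30.
Jun ∩ Zara: 10:00–10:30, 13:00–13:30, 15:30–16:30.
Jun ∩ Zara ∩ Thandi: 10:00–10:30, 15:30–16:30.
Windows ≥ 60 min: 15:30–16:30.

15:30–16:30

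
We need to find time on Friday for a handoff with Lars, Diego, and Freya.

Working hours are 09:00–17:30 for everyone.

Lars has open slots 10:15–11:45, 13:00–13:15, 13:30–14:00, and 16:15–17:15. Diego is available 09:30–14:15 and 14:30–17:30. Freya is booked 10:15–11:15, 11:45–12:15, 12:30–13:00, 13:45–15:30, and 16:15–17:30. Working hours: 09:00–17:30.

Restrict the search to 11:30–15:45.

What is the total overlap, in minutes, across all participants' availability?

Freya free within 09:00–17:30: 09:00–10:15, 11:15–11:45, 12:15–12:30, 13:00–13:45, 15:30–16:15.
Lars ∩ Diego: 10:15–11:45, 13:00–13:15, 13:30–14:00, 16:15–17:15.
Lars ∩ Diego ∩ Freya: 11:15–11:45, 13:00–13:15, 13:30–13:45.
Restricted to 11:30–15:45: 11:30–11:45, 13:00–13:15, 13:30–13:45.
Total common minutes: 15 + 15 + 15 = 45.

45 minutes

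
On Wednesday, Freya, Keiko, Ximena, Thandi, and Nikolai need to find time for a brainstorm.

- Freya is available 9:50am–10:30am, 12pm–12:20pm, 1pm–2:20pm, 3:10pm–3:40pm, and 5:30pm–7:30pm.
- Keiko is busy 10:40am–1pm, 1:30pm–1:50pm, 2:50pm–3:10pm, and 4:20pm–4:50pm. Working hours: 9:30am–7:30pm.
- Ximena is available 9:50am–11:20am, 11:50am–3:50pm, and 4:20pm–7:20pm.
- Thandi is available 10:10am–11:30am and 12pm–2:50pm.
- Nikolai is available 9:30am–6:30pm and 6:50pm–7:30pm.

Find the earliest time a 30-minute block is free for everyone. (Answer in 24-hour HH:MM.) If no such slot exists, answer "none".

13:00

Keiko free within 09:30–19:30: 09:30–10:40, 13:00–13:30, 13:50–14:50, 15:10–16:20, 16:50–19:30.
Freya ∩ Keiko: 09:50–10:30, 13:00–13:30, 13:50–14:20, 15:10–15:40, 17:30–19:30.
Freya ∩ Keiko ∩ Ximena: 09:50–10:30, 13:00–13:30, 13:50–14:20, 15:10–15:40, 17:30–19:20.
Freya ∩ Keiko ∩ Ximena ∩ Thandi: 10:10–10:30, 13:00–13:30, 13:50–14:20.
Freya ∩ Keiko ∩ Ximena ∩ Thandi ∩ Nikolai: 10:10–10:30, 13:00–13:30, 13:50–14:20.
Windows ≥ 30 min: 13:00–13:30, 13:50–14:20.
Earliest such window starts at 13:00.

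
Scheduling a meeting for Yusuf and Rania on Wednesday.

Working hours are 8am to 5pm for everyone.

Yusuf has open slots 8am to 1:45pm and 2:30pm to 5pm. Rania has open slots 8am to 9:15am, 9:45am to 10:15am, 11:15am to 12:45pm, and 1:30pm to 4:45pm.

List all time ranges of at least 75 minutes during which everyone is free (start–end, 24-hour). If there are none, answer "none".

Yusuf ∩ Rania: 08:00–09:15, 09:45–10:15, 11:15–12:45, 13:30–13:45, 14:30–16:45.
Windows ≥ 75 min: 08:00–09:15, 11:15–12:45, 14:30–16:45.

08:00–09:15, 11:15–12:45, 14:30–16:45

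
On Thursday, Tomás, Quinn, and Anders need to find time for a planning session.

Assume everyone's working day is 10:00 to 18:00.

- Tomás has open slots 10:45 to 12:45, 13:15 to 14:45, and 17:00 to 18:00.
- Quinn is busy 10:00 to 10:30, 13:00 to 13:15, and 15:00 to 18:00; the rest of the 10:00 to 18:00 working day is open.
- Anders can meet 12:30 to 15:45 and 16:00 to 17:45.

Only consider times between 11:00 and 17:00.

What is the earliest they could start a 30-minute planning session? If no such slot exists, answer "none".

Quinn free within 10:00–18:00: 10:30–13:00, 13:15–15:00.
Tomás ∩ Quinn: 10:45–12:45, 13:15–14:45.
Tomás ∩ Quinn ∩ Anders: 12:30–12:45, 13:15–14:45.
Restricted to 11:00–17:00: 12:30–12:45, 13:15–14:45.
Windows ≥ 30 min: 13:15–14:45.
Earliest such window starts at 13:15.

13:15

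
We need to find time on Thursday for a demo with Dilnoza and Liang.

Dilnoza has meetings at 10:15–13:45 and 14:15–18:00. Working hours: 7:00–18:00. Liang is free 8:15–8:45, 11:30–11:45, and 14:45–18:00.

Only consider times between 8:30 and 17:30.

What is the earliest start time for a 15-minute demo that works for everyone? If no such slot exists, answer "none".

Dilnoza free within 07:00–18:00: 07:00–10:15, 13:45–14:15.
Dilnoza ∩ Liang: 08:15–08:45.
Restricted to 08:30–17:30: 08:30–08:45.
Windows ≥ 15 min: 08:30–08:45.
Earliest such window starts at 08:30.

08:30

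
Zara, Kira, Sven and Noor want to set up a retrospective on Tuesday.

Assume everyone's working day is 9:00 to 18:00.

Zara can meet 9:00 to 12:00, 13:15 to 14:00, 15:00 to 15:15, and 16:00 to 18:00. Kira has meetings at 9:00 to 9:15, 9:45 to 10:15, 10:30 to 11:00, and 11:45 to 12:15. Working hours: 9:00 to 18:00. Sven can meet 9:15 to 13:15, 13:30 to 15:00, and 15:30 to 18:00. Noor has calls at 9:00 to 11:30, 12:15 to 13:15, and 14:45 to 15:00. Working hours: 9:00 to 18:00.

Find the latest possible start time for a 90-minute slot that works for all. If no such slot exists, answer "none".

16:30

Kira free within 09:00–18:00: 09:15–09:45, 10:15–10:30, 11:00–11:45, 12:15–18:00.
Noor free within 09:00–18:00: 11:30–12:15, 13:15–14:45, 15:00–18:00.
Zara ∩ Kira: 09:15–09:45, 10:15–10:30, 11:00–11:45, 13:15–14:00, 15:00–15:15, 16:00–18:00.
Zara ∩ Kira ∩ Sven: 09:15–09:45, 10:15–10:30, 11:00–11:45, 13:30–14:00, 16:00–18:00.
Zara ∩ Kira ∩ Sven ∩ Noor: 11:30–11:45, 13:30–14:00, 16:00–18:00.
Windows ≥ 90 min: 16:00–18:00.
Latest start in the last window 16:00–18:00 is 18:00 − 90 min = 16:30.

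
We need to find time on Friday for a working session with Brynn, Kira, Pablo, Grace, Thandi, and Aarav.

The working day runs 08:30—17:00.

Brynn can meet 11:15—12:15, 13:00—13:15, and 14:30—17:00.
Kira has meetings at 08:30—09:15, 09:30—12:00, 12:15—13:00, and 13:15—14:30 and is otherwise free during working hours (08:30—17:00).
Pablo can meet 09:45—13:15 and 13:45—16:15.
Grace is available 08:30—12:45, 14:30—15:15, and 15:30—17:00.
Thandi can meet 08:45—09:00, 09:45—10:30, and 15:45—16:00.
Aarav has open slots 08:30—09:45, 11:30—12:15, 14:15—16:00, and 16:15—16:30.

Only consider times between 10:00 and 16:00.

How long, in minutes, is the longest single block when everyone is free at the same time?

Kira free within 08:30–17:00: 09:15–09:30, 12:00–12:15, 13:00–13:15, 14:30–17:00.
Brynn ∩ Kira: 12:00–12:15, 13:00–13:15, 14:30–17:00.
Brynn ∩ Kira ∩ Pablo: 12:00–12:15, 13:00–13:15, 14:30–16:15.
Brynn ∩ Kira ∩ Pablo ∩ Grace: 12:00–12:15, 14:30–15:15, 15:30–16:15.
Brynn ∩ Kira ∩ Pablo ∩ Grace ∩ Thandi: 15:45–16:00.
Brynn ∩ Kira ∩ Pablo ∩ Grace ∩ Thandi ∩ Aarav: 15:45–16:00.
Restricted to 10:00–16:00: 15:45–16:00.
Single common window of 15 minutes.

15 minutes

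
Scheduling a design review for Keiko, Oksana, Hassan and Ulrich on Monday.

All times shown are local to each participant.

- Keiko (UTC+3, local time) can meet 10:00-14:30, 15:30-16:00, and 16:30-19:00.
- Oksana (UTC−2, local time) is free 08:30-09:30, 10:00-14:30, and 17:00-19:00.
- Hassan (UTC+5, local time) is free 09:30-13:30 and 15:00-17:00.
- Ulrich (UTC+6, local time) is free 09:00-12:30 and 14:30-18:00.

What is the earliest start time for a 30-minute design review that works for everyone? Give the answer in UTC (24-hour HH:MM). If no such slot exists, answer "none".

10:30

Keiko → UTC: 07:00–11:30, 12:30–13:00, 13:30–16:00.
Oksana → UTC: 10:30–11:30, 12:00–16:30, 19:00–21:00.
Hassan → UTC: 04:30–08:30, 10:00–12:00.
Ulrich → UTC: 03:00–06:30, 08:30–12:00.
Keiko ∩ Oksana: 10:30–11:30, 12:30–13:00, 13:30–16:00.
Keiko ∩ Oksana ∩ Hassan: 10:30–11:30.
Keiko ∩ Oksana ∩ Hassan ∩ Ulrich: 10:30–11:30.
Windows ≥ 30 min: 10:30–11:30.
Earliest such window starts at 10:30.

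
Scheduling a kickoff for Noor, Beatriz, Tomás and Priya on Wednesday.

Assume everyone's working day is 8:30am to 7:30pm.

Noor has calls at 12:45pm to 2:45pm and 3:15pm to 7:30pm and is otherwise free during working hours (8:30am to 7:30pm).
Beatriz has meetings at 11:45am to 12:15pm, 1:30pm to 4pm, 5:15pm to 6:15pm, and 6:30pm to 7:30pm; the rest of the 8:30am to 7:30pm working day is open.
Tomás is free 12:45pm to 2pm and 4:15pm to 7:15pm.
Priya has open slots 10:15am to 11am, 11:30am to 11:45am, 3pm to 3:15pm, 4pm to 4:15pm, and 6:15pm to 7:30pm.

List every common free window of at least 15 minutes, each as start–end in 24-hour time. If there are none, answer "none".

Noor free within 08:30–19:30: 08:30–12:45, 14:45–15:15.
Beatriz free within 08:30–19:30: 08:30–11:45, 12:15–13:30, 16:00–17:15, 18:15–18:30.
Noor ∩ Beatriz: 08:30–11:45, 12:15–12:45.
Noor ∩ Beatriz ∩ Tomás: (none).
Noor ∩ Beatriz ∩ Tomás ∩ Priya: (none).
Windows ≥ 15 min: (none).

none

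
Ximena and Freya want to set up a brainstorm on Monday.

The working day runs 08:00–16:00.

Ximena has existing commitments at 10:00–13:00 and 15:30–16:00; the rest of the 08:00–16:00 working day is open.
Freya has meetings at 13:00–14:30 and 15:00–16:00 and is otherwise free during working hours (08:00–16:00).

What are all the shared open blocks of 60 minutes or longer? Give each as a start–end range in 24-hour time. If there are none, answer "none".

08:00–10:00

Ximena free within 08:00–16:00: 08:00–10:00, 13:00–15:30.
Freya free within 08:00–16:00: 08:00–13:00, 14:30–15:00.
Ximena ∩ Freya: 08:00–10:00, 14:30–15:00.
Windows ≥ 60 min: 08:00–10:00.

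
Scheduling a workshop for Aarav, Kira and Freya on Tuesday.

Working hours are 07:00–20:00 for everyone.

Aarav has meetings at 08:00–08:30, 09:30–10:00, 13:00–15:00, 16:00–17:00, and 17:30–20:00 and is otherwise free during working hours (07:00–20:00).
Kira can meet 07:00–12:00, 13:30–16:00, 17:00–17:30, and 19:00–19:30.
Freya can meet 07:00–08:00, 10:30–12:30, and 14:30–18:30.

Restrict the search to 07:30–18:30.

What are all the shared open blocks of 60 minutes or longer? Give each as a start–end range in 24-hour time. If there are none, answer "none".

Aarav free within 07:00–20:00: 07:00–08:00, 08:30–09:30, 10:00–13:00, 15:00–16:00, 17:00–17:30.
Aarav ∩ Kira: 07:00–08:00, 08:30–09:30, 10:00–12:00, 15:00–16:00, 17:00–17:30.
Aarav ∩ Kira ∩ Freya: 07:00–08:00, 10:30–12:00, 15:00–16:00, 17:00–17:30.
Restricted to 07:30–18:30: 07:30–08:00, 10:30–12:00, 15:00–16:00, 17:00–17:30.
Windows ≥ 60 min: 10:30–12:00, 15:00–16:00.

10:30–12:00, 15:00–16:00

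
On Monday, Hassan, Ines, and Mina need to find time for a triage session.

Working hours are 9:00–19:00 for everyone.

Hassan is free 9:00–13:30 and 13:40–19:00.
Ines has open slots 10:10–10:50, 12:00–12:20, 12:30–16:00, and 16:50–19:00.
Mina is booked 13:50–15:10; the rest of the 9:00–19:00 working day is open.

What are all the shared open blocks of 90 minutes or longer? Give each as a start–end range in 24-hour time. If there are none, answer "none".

16:50–19:00

Mina free within 09:00–19:00: 09:00–13:50, 15:10–19:00.
Hassan ∩ Ines: 10:10–10:50, 12:00–12:20, 12:30–13:30, 13:40–16:00, 16:50–19:00.
Hassan ∩ Ines ∩ Mina: 10:10–10:50, 12:00–12:20, 12:30–13:30, 13:40–13:50, 15:10–16:00, 16:50–19:00.
Windows ≥ 90 min: 16:50–19:00.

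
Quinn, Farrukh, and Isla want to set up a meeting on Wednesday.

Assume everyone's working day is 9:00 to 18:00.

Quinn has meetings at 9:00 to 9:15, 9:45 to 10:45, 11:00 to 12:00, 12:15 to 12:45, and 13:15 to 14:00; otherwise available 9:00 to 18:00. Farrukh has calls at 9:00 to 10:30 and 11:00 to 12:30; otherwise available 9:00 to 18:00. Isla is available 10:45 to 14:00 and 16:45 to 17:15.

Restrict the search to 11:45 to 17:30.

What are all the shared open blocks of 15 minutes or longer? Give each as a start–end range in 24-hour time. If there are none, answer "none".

Quinn free within 09:00–18:00: 09:15–09:45, 10:45–11:00, 12:00–12:15, 12:45–13:15, 14:00–18:00.
Farrukh free within 09:00–18:00: 10:30–11:00, 12:30–18:00.
Quinn ∩ Farrukh: 10:45–11:00, 12:45–13:15, 14:00–18:00.
Quinn ∩ Farrukh ∩ Isla: 10:45–11:00, 12:45–13:15, 16:45–17:15.
Restricted to 11:45–17:30: 12:45–13:15, 16:45–17:15.
Windows ≥ 15 min: 12:45–13:15, 16:45–17:15.

12:45–13:15, 16:45–17:15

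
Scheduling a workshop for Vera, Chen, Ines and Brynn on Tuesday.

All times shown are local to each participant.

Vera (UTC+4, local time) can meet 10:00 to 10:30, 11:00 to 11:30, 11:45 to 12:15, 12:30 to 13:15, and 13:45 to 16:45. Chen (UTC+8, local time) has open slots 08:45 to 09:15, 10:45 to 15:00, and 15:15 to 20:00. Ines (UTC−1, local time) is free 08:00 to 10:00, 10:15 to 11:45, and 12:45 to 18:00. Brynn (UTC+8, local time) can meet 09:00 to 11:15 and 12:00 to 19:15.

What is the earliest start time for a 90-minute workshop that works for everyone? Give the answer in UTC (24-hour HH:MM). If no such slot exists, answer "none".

none

Vera → UTC: 06:00–06:30, 07:00–07:30, 07:45–08:15, 08:30–09:15, 09:45–12:45.
Chen → UTC: 00:45–01:15, 02:45–07:00, 07:15–12:00.
Ines → UTC: 09:00–11:00, 11:15–12:45, 13:45–19:00.
Brynn → UTC: 01:00–03:15, 04:00–11:15.
Vera ∩ Chen: 06:00–06:30, 07:15–07:30, 07:45–08:15, 08:30–09:15, 09:45–12:00.
Vera ∩ Chen ∩ Ines: 09:00–09:15, 09:45–11:00, 11:15–12:00.
Vera ∩ Chen ∩ Ines ∩ Brynn: 09:00–09:15, 09:45–11:00.
Windows ≥ 90 min: (none).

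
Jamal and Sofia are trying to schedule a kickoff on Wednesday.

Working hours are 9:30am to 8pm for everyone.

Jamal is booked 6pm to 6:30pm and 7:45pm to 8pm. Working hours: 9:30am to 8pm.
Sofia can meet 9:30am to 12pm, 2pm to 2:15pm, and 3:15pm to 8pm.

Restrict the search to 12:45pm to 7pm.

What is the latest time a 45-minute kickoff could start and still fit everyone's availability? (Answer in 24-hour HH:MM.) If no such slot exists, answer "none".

17:15

Jamal free within 09:30–20:00: 09:30–18:00, 18:30–19:45.
Jamal ∩ Sofia: 09:30–12:00, 14:00–14:15, 15:15–18:00, 18:30–19:45.
Restricted to 12:45–19:00: 14:00–14:15, 15:15–18:00, 18:30–19:00.
Windows ≥ 45 min: 15:15–18:00.
Latest start in the last window 15:15–18:00 is 18:00 − 45 min = 17:15.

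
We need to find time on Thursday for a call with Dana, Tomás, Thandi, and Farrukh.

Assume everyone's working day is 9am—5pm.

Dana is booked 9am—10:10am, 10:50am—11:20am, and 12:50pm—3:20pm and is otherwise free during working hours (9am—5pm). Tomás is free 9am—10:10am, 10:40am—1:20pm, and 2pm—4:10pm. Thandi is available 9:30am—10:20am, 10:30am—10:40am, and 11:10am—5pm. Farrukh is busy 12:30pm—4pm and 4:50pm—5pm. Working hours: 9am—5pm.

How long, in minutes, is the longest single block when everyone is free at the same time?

70 minutes

Dana free within 09:00–17:00: 10:10–10:50, 11:20–12:50, 15:20–17:00.
Farrukh free within 09:00–17:00: 09:00–12:30, 16:00–16:50.
Dana ∩ Tomás: 10:40–10:50, 11:20–12:50, 15:20–16:10.
Dana ∩ Tomás ∩ Thandi: 11:20–12:50, 15:20–16:10.
Dana ∩ Tomás ∩ Thandi ∩ Farrukh: 11:20–12:30, 16:00–16:10.
Common window lengths: 70, 10 min; longest is 70.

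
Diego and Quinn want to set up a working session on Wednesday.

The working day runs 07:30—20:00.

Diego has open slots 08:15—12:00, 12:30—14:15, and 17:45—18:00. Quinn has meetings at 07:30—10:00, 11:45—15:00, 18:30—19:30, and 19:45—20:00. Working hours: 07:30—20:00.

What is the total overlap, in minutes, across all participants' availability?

Quinn free within 07:30–20:00: 10:00–11:45, 15:00–18:30, 19:30–19:45.
Diego ∩ Quinn: 10:00–11:45, 17:45–18:00.
Total common minutes: 105 + 15 = 120.

120 minutes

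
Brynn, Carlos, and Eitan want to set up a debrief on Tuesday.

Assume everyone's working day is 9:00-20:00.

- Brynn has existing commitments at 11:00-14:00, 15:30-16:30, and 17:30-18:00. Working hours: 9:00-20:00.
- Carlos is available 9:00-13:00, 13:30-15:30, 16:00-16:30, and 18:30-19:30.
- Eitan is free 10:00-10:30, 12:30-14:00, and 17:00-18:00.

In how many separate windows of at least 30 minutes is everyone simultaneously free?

Brynn free within 09:00–20:00: 09:00–11:00, 14:00–15:30, 16:30–17:30, 18:00–20:00.
Brynn ∩ Carlos: 09:00–11:00, 14:00–15:30, 18:30–19:30.
Brynn ∩ Carlos ∩ Eitan: 10:00–10:30.
Windows ≥ 30 min: 10:00–10:30.
That's 1 window.

1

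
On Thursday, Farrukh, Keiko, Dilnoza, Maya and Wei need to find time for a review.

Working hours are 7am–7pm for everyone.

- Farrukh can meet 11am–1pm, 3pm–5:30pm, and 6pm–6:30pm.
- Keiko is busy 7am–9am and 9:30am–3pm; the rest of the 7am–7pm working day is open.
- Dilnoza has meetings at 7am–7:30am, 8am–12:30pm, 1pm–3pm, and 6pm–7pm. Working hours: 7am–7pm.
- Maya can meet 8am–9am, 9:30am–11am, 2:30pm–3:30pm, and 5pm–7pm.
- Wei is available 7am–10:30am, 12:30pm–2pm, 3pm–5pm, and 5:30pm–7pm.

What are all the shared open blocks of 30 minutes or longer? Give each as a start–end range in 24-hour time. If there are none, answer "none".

Keiko free within 07:00–19:00: 09:00–09:30, 15:00–19:00.
Dilnoza free within 07:00–19:00: 07:30–08:00, 12:30–13:00, 15:00–18:00.
Farrukh ∩ Keiko: 15:00–17:30, 18:00–18:30.
Farrukh ∩ Keiko ∩ Dilnoza: 15:00–17:30.
Farrukh ∩ Keiko ∩ Dilnoza ∩ Maya: 15:00–15:30, 17:00–17:30.
Farrukh ∩ Keiko ∩ Dilnoza ∩ Maya ∩ Wei: 15:00–15:30.
Windows ≥ 30 min: 15:00–15:30.

15:00–15:30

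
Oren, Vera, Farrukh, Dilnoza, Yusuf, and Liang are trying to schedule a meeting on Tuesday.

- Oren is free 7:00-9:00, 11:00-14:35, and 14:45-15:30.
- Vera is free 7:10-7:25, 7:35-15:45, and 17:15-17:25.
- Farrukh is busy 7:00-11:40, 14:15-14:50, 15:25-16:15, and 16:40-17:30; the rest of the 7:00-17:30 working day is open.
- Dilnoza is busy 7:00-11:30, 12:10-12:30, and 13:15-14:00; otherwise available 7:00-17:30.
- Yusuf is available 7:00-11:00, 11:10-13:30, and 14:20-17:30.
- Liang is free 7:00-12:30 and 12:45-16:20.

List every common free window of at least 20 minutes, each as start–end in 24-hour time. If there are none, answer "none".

11:40–12:10, 12:45–13:15, 14:50–15:25

Farrukh free within 07:00–17:30: 11:40–14:15, 14:50–15:25, 16:15–16:40.
Dilnoza free within 07:00–17:30: 11:30–12:10, 12:30–13:15, 14:00–17:30.
Oren ∩ Vera: 07:10–07:25, 07:35–09:00, 11:00–14:35, 14:45–15:30.
Oren ∩ Vera ∩ Farrukh: 11:40–14:15, 14:50–15:25.
Oren ∩ Vera ∩ Farrukh ∩ Dilnoza: 11:40–12:10, 12:30–13:15, 14:00–14:15, 14:50–15:25.
Oren ∩ Vera ∩ Farrukh ∩ Dilnoza ∩ Yusuf: 11:40–12:10, 12:30–13:15, 14:50–15:25.
Oren ∩ Vera ∩ Farrukh ∩ Dilnoza ∩ Yusuf ∩ Liang: 11:40–12:10, 12:45–13:15, 14:50–15:25.
Windows ≥ 20 min: 11:40–12:10, 12:45–13:15, 14:50–15:25.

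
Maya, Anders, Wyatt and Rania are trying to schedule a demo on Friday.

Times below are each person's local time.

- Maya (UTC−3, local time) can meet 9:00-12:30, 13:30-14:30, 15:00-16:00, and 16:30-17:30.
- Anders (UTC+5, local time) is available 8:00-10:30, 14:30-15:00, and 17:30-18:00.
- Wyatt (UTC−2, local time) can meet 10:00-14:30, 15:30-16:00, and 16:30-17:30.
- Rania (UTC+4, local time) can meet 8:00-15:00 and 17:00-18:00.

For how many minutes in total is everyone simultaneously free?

Maya → UTC: 12:00–15:30, 16:30–17:30, 18:00–19:00, 19:30–20:30.
Anders → UTC: 03:00–05:30, 09:30–10:00, 12:30–13:00.
Wyatt → UTC: 12:00–16:30, 17:30–18:00, 18:30–19:30.
Rania → UTC: 04:00–11:00, 13:00–14:00.
Maya ∩ Anders: 12:30–13:00.
Maya ∩ Anders ∩ Wyatt: 12:30–13:00.
Maya ∩ Anders ∩ Wyatt ∩ Rania: (none).
Total common minutes: 0.

0 minutes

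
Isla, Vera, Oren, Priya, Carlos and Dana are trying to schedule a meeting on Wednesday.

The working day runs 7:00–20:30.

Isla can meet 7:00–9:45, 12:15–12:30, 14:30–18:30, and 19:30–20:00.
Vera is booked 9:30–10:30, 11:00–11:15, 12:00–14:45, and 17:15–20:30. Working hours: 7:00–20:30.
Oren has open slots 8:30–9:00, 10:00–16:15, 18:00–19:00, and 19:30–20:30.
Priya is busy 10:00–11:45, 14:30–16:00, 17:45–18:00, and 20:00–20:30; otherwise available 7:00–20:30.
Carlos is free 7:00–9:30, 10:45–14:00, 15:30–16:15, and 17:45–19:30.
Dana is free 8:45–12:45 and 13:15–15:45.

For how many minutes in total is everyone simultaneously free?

15 minutes

Vera free within 07:00–20:30: 07:00–09:30, 10:30–11:00, 11:15–12:00, 14:45–17:15.
Priya free within 07:00–20:30: 07:00–10:00, 11:45–14:30, 16:00–17:45, 18:00–20:00.
Isla ∩ Vera: 07:00–09:30, 14:45–17:15.
Isla ∩ Vera ∩ Oren: 08:30–09:00, 14:45–16:15.
Isla ∩ Vera ∩ Oren ∩ Priya: 08:30–09:00, 16:00–16:15.
Isla ∩ Vera ∩ Oren ∩ Priya ∩ Carlos: 08:30–09:00, 16:00–16:15.
Isla ∩ Vera ∩ Oren ∩ Priya ∩ Carlos ∩ Dana: 08:45–09:00.
Total common minutes: 15.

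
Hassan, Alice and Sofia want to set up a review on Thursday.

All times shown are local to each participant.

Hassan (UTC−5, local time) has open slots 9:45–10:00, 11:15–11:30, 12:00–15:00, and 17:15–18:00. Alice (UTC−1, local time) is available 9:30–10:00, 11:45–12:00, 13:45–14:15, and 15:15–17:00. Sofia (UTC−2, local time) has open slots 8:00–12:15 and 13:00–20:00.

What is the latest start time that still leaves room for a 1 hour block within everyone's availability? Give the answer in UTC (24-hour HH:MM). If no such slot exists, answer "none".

Hassan → UTC: 14:45–15:00, 16:15–16:30, 17:00–20:00, 22:15–23:00.
Alice → UTC: 10:30–11:00, 12:45–13:00, 14:45–15:15, 16:15–18:00.
Sofia → UTC: 10:00–14:15, 15:00–22:00.
Hassan ∩ Alice: 14:45–15:00, 16:15–16:30, 17:00–18:00.
Hassan ∩ Alice ∩ Sofia: 16:15–16:30, 17:00–18:00.
Windows ≥ 60 min: 17:00–18:00.
Latest start in the last window 17:00–18:00 is 18:00 − 60 min = 17:00.

17:00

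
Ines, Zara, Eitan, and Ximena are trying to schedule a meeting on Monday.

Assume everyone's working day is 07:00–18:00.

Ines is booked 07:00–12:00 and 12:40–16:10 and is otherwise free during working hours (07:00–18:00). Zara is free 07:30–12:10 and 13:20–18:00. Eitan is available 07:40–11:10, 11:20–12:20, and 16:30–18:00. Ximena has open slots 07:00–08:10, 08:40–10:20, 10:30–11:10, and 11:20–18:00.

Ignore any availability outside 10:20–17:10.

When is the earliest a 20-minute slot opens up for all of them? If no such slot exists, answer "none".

16:30

Ines free within 07:00–18:00: 12:00–12:40, 16:10–18:00.
Ines ∩ Zara: 12:00–12:10, 16:10–18:00.
Ines ∩ Zara ∩ Eitan: 12:00–12:10, 16:30–18:00.
Ines ∩ Zara ∩ Eitan ∩ Ximena: 12:00–12:10, 16:30–18:00.
Restricted to 10:20–17:10: 12:00–12:10, 16:30–17:10.
Windows ≥ 20 min: 16:30–17:10.
Earliest such window starts at 16:30.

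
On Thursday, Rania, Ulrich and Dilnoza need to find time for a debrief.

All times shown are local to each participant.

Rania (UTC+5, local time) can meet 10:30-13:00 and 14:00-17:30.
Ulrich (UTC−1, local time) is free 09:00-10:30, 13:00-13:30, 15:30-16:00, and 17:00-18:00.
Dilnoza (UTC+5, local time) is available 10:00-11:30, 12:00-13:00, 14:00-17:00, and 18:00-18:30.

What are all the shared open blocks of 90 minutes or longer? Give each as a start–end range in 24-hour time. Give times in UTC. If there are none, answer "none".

Rania → UTC: 05:30–08:00, 09:00–12:30.
Ulrich → UTC: 10:00–11:30, 14:00–14:30, 16:30–17:00, 18:00–19:00.
Dilnoza → UTC: 05:00–06:30, 07:00–08:00, 09:00–12:00, 13:00–13:30.
Rania ∩ Ulrich: 10:00–11:30.
Rania ∩ Ulrich ∩ Dilnoza: 10:00–11:30.
Windows ≥ 90 min: 10:00–11:30.

10:00–11:30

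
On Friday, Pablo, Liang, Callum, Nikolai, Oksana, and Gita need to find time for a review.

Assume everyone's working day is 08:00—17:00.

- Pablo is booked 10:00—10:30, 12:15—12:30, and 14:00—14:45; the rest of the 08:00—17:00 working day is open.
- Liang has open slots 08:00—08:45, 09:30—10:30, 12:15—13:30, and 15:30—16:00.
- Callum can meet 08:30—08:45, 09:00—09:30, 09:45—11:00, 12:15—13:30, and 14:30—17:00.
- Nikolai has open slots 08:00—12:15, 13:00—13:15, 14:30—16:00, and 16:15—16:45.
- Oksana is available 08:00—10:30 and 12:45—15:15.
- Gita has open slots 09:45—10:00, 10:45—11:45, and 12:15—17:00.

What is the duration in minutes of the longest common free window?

Pablo free within 08:00–17:00: 08:00–10:00, 10:30–12:15, 12:30–14:00, 14:45–17:00.
Pablo ∩ Liang: 08:00–08:45, 09:30–10:00, 12:30–13:30, 15:30–16:00.
Pablo ∩ Liang ∩ Callum: 08:30–08:45, 09:45–10:00, 12:30–13:30, 15:30–16:00.
Pablo ∩ Liang ∩ Callum ∩ Nikolai: 08:30–08:45, 09:45–10:00, 13:00–13:15, 15:30–16:00.
Pablo ∩ Liang ∩ Callum ∩ Nikolai ∩ Oksana: 08:30–08:45, 09:45–10:00, 13:00–13:15.
Pablo ∩ Liang ∩ Callum ∩ Nikolai ∩ Oksana ∩ Gita: 09:45–10:00, 13:00–13:15.
Common window lengths: 15, 15 min; longest is 15.

15 minutes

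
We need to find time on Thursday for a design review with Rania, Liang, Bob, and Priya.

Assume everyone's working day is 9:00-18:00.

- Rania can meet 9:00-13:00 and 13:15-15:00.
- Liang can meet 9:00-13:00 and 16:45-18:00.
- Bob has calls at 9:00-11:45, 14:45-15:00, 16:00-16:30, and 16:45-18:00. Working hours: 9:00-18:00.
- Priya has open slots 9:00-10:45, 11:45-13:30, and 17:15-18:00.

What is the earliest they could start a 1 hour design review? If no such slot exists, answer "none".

11:45

Bob free within 09:00–18:00: 11:45–14:45, 15:00–16:00, 16:30–16:45.
Rania ∩ Liang: 09:00–13:00.
Rania ∩ Liang ∩ Bob: 11:45–13:00.
Rania ∩ Liang ∩ Bob ∩ Priya: 11:45–13:00.
Windows ≥ 60 min: 11:45–13:00.
Earliest such window starts at 11:45.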